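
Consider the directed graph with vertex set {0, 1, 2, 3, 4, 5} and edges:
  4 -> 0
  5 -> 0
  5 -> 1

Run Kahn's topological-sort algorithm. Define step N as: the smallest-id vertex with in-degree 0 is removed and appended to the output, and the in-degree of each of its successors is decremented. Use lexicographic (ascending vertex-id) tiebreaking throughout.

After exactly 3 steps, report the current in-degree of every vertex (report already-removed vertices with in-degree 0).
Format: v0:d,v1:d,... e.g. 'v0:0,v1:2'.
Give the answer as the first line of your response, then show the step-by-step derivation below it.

v0:1,v1:1,v2:0,v3:0,v4:0,v5:0

step 1: output 2; order=[2]; indeg=(2,1,0,0,0,0)
step 2: output 3; order=[2,3]; indeg=(2,1,0,0,0,0)
step 3: output 4; order=[2,3,4]; indeg=(1,1,0,0,0,0)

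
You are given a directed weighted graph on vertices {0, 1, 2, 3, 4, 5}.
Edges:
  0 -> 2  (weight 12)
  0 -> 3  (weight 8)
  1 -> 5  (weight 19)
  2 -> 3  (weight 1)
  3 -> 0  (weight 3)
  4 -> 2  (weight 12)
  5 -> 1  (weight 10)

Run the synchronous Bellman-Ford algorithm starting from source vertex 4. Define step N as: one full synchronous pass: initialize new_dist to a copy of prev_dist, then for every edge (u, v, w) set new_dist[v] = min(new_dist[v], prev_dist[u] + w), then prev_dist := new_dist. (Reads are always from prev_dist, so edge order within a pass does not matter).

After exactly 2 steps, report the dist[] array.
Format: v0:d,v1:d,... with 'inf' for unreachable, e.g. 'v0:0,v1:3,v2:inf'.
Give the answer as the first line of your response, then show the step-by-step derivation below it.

v0:inf,v1:inf,v2:12,v3:13,v4:0,v5:inf

step 1: dist = v0:inf,v1:inf,v2:12,v3:inf,v4:0,v5:inf
step 2: dist = v0:inf,v1:inf,v2:12,v3:13,v4:0,v5:inf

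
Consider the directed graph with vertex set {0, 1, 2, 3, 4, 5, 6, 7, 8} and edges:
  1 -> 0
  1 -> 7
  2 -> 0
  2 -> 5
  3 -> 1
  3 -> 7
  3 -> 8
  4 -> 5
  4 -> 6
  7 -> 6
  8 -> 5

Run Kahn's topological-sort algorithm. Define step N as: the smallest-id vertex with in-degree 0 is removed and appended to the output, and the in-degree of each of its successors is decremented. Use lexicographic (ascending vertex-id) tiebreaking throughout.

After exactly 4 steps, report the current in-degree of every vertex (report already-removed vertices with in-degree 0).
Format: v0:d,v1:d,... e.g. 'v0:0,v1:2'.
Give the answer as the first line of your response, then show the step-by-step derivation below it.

v0:0,v1:0,v2:0,v3:0,v4:0,v5:2,v6:2,v7:0,v8:0

step 1: output 2; order=[2]; indeg=(1,1,0,0,0,2,2,2,1)
step 2: output 3; order=[2,3]; indeg=(1,0,0,0,0,2,2,1,0)
step 3: output 1; order=[2,3,1]; indeg=(0,0,0,0,0,2,2,0,0)
step 4: output 0; order=[2,3,1,0]; indeg=(0,0,0,0,0,2,2,0,0)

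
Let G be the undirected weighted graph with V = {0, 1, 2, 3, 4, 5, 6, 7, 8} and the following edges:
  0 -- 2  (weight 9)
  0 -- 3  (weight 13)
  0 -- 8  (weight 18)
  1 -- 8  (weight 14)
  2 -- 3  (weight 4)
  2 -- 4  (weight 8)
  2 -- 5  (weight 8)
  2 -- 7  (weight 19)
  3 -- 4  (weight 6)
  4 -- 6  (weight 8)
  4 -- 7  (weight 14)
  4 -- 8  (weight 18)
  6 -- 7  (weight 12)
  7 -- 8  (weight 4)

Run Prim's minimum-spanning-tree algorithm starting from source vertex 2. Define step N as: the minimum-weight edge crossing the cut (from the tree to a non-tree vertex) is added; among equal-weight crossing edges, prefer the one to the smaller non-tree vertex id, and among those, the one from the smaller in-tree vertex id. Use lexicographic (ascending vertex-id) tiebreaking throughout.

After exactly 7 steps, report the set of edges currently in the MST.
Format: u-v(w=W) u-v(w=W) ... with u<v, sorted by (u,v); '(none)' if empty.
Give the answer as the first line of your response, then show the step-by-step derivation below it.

0-2(w=9) 2-3(w=4) 2-5(w=8) 3-4(w=6) 4-6(w=8) 6-7(w=12) 7-8(w=4)

step 1: add edge 2-3 (w=4); MST = {2-3(w=4)}
step 2: add edge 3-4 (w=6); MST = {2-3(w=4) 3-4(w=6)}
step 3: add edge 2-5 (w=8); MST = {2-3(w=4) 2-5(w=8) 3-4(w=6)}
step 4: add edge 4-6 (w=8); MST = {2-3(w=4) 2-5(w=8) 3-4(w=6) 4-6(w=8)}
step 5: add edge 0-2 (w=9); MST = {0-2(w=9) 2-3(w=4) 2-5(w=8) 3-4(w=6) 4-6(w=8)}
step 6: add edge 6-7 (w=12); MST = {0-2(w=9) 2-3(w=4) 2-5(w=8) 3-4(w=6) 4-6(w=8) 6-7(w=12)}
step 7: add edge 7-8 (w=4); MST = {0-2(w=9) 2-3(w=4) 2-5(w=8) 3-4(w=6) 4-6(w=8) 6-7(w=12) 7-8(w=4)}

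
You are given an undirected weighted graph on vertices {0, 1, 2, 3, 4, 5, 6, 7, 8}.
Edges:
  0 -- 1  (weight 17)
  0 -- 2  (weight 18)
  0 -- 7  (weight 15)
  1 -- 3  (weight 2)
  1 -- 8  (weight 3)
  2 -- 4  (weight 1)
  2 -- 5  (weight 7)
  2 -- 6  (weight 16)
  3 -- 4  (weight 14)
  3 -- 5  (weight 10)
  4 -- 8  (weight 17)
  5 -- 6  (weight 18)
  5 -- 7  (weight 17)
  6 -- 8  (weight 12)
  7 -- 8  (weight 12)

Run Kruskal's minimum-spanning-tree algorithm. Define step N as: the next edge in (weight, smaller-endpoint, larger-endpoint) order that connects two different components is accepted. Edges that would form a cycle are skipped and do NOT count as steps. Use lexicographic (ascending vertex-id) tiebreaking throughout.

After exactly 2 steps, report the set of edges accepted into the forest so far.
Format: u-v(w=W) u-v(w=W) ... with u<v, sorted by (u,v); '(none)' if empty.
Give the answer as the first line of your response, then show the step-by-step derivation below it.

1-3(w=2) 2-4(w=1)

step 1: add edge 2-4 (w=1); MST = {2-4(w=1)}
step 2: add edge 1-3 (w=2); MST = {1-3(w=2) 2-4(w=1)}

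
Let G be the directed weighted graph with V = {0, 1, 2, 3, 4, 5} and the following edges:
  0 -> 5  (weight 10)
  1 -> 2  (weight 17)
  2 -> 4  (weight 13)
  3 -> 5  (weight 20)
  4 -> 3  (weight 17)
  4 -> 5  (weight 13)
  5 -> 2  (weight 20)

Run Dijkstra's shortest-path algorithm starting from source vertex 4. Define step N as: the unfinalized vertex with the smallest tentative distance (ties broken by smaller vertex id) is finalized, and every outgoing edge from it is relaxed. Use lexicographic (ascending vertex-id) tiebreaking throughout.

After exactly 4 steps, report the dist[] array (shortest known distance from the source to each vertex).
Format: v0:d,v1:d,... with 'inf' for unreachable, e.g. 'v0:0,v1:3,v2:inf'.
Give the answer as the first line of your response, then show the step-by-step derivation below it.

v0:inf,v1:inf,v2:33,v3:17,v4:0,v5:13

step 1: dist = v0:inf,v1:inf,v2:inf,v3:17,v4:0,v5:13
step 2: dist = v0:inf,v1:inf,v2:33,v3:17,v4:0,v5:13
step 3: dist = v0:inf,v1:inf,v2:33,v3:17,v4:0,v5:13
step 4: dist = v0:inf,v1:inf,v2:33,v3:17,v4:0,v5:13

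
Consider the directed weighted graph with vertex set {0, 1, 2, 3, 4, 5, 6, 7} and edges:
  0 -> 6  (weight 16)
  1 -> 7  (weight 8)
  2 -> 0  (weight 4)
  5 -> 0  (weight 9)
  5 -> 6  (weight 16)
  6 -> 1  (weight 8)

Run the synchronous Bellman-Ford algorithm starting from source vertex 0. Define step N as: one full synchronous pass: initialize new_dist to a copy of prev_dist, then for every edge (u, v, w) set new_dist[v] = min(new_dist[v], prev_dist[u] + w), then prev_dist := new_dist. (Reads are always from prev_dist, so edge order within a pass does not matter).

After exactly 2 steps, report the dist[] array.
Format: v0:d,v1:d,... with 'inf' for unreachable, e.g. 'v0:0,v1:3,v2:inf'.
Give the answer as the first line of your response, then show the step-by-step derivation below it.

v0:0,v1:24,v2:inf,v3:inf,v4:inf,v5:inf,v6:16,v7:inf

step 1: dist = v0:0,v1:inf,v2:inf,v3:inf,v4:inf,v5:inf,v6:16,v7:inf
step 2: dist = v0:0,v1:24,v2:inf,v3:inf,v4:inf,v5:inf,v6:16,v7:inf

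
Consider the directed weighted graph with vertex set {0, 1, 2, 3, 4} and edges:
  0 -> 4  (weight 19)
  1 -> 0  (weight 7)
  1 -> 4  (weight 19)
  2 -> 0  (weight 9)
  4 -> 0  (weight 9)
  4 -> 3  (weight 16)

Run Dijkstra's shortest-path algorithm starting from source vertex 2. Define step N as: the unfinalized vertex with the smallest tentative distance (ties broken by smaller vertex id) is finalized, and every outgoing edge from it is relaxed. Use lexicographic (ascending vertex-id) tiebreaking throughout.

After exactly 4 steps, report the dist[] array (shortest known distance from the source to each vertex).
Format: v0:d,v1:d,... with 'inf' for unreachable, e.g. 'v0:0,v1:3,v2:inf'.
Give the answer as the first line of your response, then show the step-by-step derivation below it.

v0:9,v1:inf,v2:0,v3:44,v4:28

step 1: dist = v0:9,v1:inf,v2:0,v3:inf,v4:inf
step 2: dist = v0:9,v1:inf,v2:0,v3:inf,v4:28
step 3: dist = v0:9,v1:inf,v2:0,v3:44,v4:28
step 4: dist = v0:9,v1:inf,v2:0,v3:44,v4:28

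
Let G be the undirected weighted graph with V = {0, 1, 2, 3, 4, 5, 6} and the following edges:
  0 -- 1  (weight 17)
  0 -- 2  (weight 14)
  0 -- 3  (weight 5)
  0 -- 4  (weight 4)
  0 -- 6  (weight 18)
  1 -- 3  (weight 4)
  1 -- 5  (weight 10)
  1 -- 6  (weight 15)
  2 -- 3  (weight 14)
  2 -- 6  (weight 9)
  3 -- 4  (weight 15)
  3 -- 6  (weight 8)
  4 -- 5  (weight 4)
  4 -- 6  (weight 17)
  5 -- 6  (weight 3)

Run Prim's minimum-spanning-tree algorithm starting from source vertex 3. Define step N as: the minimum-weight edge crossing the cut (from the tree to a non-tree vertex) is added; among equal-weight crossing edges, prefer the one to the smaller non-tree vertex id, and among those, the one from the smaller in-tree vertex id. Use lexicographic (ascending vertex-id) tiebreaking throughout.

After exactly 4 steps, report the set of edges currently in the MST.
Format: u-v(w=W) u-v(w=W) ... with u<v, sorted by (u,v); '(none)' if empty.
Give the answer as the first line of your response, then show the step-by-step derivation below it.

0-3(w=5) 0-4(w=4) 1-3(w=4) 4-5(w=4)

step 1: add edge 1-3 (w=4); MST = {1-3(w=4)}
step 2: add edge 0-3 (w=5); MST = {0-3(w=5) 1-3(w=4)}
step 3: add edge 0-4 (w=4); MST = {0-3(w=5) 0-4(w=4) 1-3(w=4)}
step 4: add edge 4-5 (w=4); MST = {0-3(w=5) 0-4(w=4) 1-3(w=4) 4-5(w=4)}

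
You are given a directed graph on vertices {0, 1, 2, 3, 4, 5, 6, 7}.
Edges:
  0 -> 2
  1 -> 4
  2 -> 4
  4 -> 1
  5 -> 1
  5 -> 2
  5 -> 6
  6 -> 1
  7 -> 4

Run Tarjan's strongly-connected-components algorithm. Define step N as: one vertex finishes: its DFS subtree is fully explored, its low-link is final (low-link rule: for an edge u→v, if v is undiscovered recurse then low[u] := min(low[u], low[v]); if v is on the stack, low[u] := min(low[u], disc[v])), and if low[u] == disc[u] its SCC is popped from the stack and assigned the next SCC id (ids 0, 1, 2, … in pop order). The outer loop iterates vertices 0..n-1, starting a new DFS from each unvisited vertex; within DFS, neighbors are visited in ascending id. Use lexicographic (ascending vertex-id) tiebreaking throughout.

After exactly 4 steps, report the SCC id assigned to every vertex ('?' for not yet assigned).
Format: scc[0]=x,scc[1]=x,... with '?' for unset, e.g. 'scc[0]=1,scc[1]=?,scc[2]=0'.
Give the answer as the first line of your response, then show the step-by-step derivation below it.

scc[0]=2,scc[1]=0,scc[2]=1,scc[3]=?,scc[4]=0,scc[5]=?,scc[6]=?,scc[7]=?

step 1: low=(low[0]=0,low[1]=2,low[2]=1,low[3]=?,low[4]=2,low[5]=?,low[6]=?,low[7]=?); scc=(scc[0]=?,scc[1]=?,scc[2]=?,scc[3]=?,scc[4]=?,scc[5]=?,scc[6]=?,scc[7]=?)
step 2: low=(low[0]=0,low[1]=2,low[2]=1,low[3]=?,low[4]=2,low[5]=?,low[6]=?,low[7]=?); scc=(scc[0]=?,scc[1]=0,scc[2]=?,scc[3]=?,scc[4]=0,scc[5]=?,scc[6]=?,scc[7]=?)
step 3: low=(low[0]=0,low[1]=2,low[2]=1,low[3]=?,low[4]=2,low[5]=?,low[6]=?,low[7]=?); scc=(scc[0]=?,scc[1]=0,scc[2]=1,scc[3]=?,scc[4]=0,scc[5]=?,scc[6]=?,scc[7]=?)
step 4: low=(low[0]=0,low[1]=2,low[2]=1,low[3]=?,low[4]=2,low[5]=?,low[6]=?,low[7]=?); scc=(scc[0]=2,scc[1]=0,scc[2]=1,scc[3]=?,scc[4]=0,scc[5]=?,scc[6]=?,scc[7]=?)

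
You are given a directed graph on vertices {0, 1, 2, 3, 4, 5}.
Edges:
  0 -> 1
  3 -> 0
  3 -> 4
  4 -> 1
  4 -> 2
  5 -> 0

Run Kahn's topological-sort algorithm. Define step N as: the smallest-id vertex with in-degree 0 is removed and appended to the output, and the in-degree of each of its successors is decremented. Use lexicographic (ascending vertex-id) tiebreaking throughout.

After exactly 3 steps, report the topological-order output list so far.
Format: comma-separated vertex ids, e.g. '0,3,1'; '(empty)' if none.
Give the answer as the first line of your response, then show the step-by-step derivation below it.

3,4,2

step 1: output 3; order=[3]; indeg=(1,2,1,0,0,0)
step 2: output 4; order=[3,4]; indeg=(1,1,0,0,0,0)
step 3: output 2; order=[3,4,2]; indeg=(1,1,0,0,0,0)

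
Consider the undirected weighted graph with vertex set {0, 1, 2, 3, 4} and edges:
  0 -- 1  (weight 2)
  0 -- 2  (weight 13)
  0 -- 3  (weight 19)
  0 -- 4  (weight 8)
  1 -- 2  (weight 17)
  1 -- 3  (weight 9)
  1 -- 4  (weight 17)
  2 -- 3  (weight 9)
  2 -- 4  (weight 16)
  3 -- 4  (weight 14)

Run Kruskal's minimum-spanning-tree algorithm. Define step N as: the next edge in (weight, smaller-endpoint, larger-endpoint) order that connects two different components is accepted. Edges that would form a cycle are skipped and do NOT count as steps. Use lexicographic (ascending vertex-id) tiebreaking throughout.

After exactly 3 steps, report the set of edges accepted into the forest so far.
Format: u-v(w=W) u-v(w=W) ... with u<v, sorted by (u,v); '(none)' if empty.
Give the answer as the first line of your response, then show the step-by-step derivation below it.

0-1(w=2) 0-4(w=8) 1-3(w=9)

step 1: add edge 0-1 (w=2); MST = {0-1(w=2)}
step 2: add edge 0-4 (w=8); MST = {0-1(w=2) 0-4(w=8)}
step 3: add edge 1-3 (w=9); MST = {0-1(w=2) 0-4(w=8) 1-3(w=9)}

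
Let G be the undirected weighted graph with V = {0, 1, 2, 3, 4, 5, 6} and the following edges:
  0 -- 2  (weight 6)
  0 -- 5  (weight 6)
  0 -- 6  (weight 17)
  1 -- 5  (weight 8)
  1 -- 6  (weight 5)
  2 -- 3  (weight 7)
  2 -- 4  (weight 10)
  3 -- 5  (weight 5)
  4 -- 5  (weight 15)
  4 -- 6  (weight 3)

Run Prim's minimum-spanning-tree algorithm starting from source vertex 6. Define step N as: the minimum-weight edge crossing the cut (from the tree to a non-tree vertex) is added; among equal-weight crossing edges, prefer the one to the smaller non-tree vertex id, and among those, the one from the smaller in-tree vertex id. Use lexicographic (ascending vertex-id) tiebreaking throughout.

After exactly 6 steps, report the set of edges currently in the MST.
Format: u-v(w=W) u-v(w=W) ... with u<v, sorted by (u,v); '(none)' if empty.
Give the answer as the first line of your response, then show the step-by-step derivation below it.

0-2(w=6) 0-5(w=6) 1-5(w=8) 1-6(w=5) 3-5(w=5) 4-6(w=3)

step 1: add edge 4-6 (w=3); MST = {4-6(w=3)}
step 2: add edge 1-6 (w=5); MST = {1-6(w=5) 4-6(w=3)}
step 3: add edge 1-5 (w=8); MST = {1-5(w=8) 1-6(w=5) 4-6(w=3)}
step 4: add edge 3-5 (w=5); MST = {1-5(w=8) 1-6(w=5) 3-5(w=5) 4-6(w=3)}
step 5: add edge 0-5 (w=6); MST = {0-5(w=6) 1-5(w=8) 1-6(w=5) 3-5(w=5) 4-6(w=3)}
step 6: add edge 0-2 (w=6); MST = {0-2(w=6) 0-5(w=6) 1-5(w=8) 1-6(w=5) 3-5(w=5) 4-6(w=3)}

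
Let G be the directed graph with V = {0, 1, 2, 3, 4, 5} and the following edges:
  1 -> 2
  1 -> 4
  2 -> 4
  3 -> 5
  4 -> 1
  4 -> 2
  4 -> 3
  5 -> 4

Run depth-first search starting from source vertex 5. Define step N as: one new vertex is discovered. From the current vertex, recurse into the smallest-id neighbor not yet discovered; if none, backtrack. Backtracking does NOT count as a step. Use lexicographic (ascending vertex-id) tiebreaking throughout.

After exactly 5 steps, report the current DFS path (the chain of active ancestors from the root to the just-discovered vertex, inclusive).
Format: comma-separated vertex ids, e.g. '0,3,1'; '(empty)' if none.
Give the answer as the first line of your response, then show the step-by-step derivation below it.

5,4,3

step 1: discover 5; path=5; order=5
step 2: discover 4; path=5>4; order=5,4
step 3: discover 1; path=5>4>1; order=5,4,1
step 4: discover 2; path=5>4>1>2; order=5,4,1,2
step 5: discover 3; path=5>4>3; order=5,4,1,2,3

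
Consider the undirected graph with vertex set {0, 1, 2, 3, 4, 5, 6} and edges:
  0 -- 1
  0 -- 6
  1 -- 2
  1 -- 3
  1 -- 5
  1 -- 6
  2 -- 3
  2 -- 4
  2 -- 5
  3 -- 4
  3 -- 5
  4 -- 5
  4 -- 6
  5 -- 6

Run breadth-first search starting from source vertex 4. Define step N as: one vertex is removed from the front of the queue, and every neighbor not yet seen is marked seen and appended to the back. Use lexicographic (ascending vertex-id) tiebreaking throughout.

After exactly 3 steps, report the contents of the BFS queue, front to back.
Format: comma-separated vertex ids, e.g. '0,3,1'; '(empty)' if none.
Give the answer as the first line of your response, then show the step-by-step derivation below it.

5,6,1

step 1: dequeue 4; queue=[2,3,5,6]; order=4
step 2: dequeue 2; queue=[3,5,6,1]; order=4,2
step 3: dequeue 3; queue=[5,6,1]; order=4,2,3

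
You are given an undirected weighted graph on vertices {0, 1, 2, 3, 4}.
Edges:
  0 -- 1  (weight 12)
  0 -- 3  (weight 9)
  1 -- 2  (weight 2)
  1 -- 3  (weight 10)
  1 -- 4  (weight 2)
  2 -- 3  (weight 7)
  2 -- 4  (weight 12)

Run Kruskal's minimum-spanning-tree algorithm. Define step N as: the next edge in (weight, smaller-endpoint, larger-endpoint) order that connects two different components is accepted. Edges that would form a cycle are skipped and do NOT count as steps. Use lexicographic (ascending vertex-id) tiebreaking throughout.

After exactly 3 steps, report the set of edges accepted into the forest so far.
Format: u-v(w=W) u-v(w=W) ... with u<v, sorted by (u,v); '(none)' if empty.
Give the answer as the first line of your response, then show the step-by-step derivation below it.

1-2(w=2) 1-4(w=2) 2-3(w=7)

step 1: add edge 1-2 (w=2); MST = {1-2(w=2)}
step 2: add edge 1-4 (w=2); MST = {1-2(w=2) 1-4(w=2)}
step 3: add edge 2-3 (w=7); MST = {1-2(w=2) 1-4(w=2) 2-3(w=7)}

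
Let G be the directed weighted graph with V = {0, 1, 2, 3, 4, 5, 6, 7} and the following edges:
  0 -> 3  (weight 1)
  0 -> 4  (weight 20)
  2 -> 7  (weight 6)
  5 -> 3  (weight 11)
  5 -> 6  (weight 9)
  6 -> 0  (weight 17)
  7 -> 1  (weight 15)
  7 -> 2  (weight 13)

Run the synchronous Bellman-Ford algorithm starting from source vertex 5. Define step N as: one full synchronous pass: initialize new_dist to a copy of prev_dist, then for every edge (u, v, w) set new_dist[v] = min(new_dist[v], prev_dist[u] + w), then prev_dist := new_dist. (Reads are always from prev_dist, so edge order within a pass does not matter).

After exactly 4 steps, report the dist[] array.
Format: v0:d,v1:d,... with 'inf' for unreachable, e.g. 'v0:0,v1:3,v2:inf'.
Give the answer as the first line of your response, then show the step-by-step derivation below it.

v0:26,v1:inf,v2:inf,v3:11,v4:46,v5:0,v6:9,v7:inf

step 1: dist = v0:inf,v1:inf,v2:inf,v3:11,v4:inf,v5:0,v6:9,v7:inf
step 2: dist = v0:26,v1:inf,v2:inf,v3:11,v4:inf,v5:0,v6:9,v7:inf
step 3: dist = v0:26,v1:inf,v2:inf,v3:11,v4:46,v5:0,v6:9,v7:inf
step 4: dist = v0:26,v1:inf,v2:inf,v3:11,v4:46,v5:0,v6:9,v7:inf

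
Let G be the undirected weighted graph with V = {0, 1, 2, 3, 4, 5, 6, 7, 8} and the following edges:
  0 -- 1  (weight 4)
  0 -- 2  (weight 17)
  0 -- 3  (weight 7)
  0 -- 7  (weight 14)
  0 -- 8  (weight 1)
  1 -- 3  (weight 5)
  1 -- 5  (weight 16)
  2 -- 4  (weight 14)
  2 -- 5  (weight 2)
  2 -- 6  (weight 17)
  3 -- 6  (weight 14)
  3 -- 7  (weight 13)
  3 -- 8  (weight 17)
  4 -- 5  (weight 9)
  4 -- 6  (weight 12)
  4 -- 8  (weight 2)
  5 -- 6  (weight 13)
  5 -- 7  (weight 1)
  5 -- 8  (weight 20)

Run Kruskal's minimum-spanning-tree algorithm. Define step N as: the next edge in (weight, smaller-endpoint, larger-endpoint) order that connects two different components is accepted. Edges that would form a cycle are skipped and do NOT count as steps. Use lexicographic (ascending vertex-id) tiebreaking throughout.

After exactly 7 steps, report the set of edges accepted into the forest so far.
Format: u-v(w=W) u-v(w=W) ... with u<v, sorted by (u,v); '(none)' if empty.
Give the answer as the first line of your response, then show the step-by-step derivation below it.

0-1(w=4) 0-8(w=1) 1-3(w=5) 2-5(w=2) 4-5(w=9) 4-8(w=2) 5-7(w=1)

step 1: add edge 0-8 (w=1); MST = {0-8(w=1)}
step 2: add edge 5-7 (w=1); MST = {0-8(w=1) 5-7(w=1)}
step 3: add edge 2-5 (w=2); MST = {0-8(w=1) 2-5(w=2) 5-7(w=1)}
step 4: add edge 4-8 (w=2); MST = {0-8(w=1) 2-5(w=2) 4-8(w=2) 5-7(w=1)}
step 5: add edge 0-1 (w=4); MST = {0-1(w=4) 0-8(w=1) 2-5(w=2) 4-8(w=2) 5-7(w=1)}
step 6: add edge 1-3 (w=5); MST = {0-1(w=4) 0-8(w=1) 1-3(w=5) 2-5(w=2) 4-8(w=2) 5-7(w=1)}
step 7: add edge 4-5 (w=9); MST = {0-1(w=4) 0-8(w=1) 1-3(w=5) 2-5(w=2) 4-5(w=9) 4-8(w=2) 5-7(w=1)}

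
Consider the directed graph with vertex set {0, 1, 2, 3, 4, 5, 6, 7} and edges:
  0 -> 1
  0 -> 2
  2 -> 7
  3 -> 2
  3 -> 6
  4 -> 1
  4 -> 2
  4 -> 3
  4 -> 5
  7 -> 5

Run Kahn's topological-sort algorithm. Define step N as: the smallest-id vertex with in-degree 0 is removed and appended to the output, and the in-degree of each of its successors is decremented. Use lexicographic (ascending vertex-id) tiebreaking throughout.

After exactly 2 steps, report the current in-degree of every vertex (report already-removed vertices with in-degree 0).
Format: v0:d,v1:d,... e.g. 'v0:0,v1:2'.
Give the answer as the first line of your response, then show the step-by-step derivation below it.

v0:0,v1:0,v2:1,v3:0,v4:0,v5:1,v6:1,v7:1

step 1: output 0; order=[0]; indeg=(0,1,2,1,0,2,1,1)
step 2: output 4; order=[0,4]; indeg=(0,0,1,0,0,1,1,1)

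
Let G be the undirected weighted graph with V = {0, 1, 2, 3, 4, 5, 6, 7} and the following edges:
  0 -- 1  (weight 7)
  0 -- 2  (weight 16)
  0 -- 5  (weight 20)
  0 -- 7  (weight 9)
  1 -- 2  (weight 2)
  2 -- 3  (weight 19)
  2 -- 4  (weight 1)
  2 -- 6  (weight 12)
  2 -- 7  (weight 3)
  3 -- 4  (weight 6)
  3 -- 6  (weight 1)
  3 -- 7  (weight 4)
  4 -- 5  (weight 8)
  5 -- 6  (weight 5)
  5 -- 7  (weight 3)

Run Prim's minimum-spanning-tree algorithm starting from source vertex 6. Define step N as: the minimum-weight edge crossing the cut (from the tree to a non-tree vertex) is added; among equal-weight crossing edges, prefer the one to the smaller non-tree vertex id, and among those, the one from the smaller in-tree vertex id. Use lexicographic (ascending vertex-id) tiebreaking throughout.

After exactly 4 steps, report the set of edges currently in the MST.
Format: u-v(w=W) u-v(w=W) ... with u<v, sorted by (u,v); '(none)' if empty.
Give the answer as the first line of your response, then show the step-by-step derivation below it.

2-4(w=1) 2-7(w=3) 3-6(w=1) 3-7(w=4)

step 1: add edge 3-6 (w=1); MST = {3-6(w=1)}
step 2: add edge 3-7 (w=4); MST = {3-6(w=1) 3-7(w=4)}
step 3: add edge 2-7 (w=3); MST = {2-7(w=3) 3-6(w=1) 3-7(w=4)}
step 4: add edge 2-4 (w=1); MST = {2-4(w=1) 2-7(w=3) 3-6(w=1) 3-7(w=4)}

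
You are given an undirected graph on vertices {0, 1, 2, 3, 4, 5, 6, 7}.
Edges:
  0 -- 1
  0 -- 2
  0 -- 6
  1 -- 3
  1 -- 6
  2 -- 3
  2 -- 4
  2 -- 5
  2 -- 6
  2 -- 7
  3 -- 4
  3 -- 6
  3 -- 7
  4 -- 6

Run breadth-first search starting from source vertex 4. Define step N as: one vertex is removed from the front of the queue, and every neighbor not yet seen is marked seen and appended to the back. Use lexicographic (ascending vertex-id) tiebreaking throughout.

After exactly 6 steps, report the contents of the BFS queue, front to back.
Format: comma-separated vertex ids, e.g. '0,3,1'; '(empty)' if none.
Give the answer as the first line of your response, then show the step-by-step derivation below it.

7,1

step 1: dequeue 4; queue=[2,3,6]; order=4
step 2: dequeue 2; queue=[3,6,0,5,7]; order=4,2
step 3: dequeue 3; queue=[6,0,5,7,1]; order=4,2,3
step 4: dequeue 6; queue=[0,5,7,1]; order=4,2,3,6
step 5: dequeue 0; queue=[5,7,1]; order=4,2,3,6,0
step 6: dequeue 5; queue=[7,1]; order=4,2,3,6,0,5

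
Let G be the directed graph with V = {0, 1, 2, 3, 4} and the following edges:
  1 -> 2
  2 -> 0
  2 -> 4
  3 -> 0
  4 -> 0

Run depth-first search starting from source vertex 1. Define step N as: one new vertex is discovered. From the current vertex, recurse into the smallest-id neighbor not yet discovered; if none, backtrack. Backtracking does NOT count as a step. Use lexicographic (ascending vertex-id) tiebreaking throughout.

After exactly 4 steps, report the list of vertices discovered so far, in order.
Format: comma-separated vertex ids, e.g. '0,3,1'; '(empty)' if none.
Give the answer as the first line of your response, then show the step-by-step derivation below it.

1,2,0,4

step 1: discover 1; path=1; order=1
step 2: discover 2; path=1>2; order=1,2
step 3: discover 0; path=1>2>0; order=1,2,0
step 4: discover 4; path=1>2>4; order=1,2,0,4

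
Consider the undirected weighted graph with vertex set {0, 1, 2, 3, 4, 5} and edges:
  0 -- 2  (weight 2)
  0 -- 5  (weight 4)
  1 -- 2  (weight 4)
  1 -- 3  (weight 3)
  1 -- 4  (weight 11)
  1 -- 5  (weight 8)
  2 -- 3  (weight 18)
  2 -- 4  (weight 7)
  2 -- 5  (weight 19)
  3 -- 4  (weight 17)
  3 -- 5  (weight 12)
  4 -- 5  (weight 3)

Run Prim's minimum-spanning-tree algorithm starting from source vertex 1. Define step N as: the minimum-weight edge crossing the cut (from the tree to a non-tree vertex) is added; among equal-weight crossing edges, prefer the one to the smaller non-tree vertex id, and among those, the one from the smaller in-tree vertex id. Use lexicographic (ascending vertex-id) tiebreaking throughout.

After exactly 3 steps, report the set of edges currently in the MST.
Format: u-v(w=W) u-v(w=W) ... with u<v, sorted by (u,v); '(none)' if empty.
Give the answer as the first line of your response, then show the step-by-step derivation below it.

0-2(w=2) 1-2(w=4) 1-3(w=3)

step 1: add edge 1-3 (w=3); MST = {1-3(w=3)}
step 2: add edge 1-2 (w=4); MST = {1-2(w=4) 1-3(w=3)}
step 3: add edge 0-2 (w=2); MST = {0-2(w=2) 1-2(w=4) 1-3(w=3)}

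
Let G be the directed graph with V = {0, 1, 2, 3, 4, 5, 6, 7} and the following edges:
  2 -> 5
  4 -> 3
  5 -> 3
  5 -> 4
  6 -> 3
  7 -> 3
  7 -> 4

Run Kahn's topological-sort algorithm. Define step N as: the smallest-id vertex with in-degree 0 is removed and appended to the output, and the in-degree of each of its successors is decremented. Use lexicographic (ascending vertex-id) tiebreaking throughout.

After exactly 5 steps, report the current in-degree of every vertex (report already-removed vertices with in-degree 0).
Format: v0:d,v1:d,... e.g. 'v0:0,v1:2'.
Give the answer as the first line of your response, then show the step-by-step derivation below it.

v0:0,v1:0,v2:0,v3:2,v4:1,v5:0,v6:0,v7:0

step 1: output 0; order=[0]; indeg=(0,0,0,4,2,1,0,0)
step 2: output 1; order=[0,1]; indeg=(0,0,0,4,2,1,0,0)
step 3: output 2; order=[0,1,2]; indeg=(0,0,0,4,2,0,0,0)
step 4: output 5; order=[0,1,2,5]; indeg=(0,0,0,3,1,0,0,0)
step 5: output 6; order=[0,1,2,5,6]; indeg=(0,0,0,2,1,0,0,0)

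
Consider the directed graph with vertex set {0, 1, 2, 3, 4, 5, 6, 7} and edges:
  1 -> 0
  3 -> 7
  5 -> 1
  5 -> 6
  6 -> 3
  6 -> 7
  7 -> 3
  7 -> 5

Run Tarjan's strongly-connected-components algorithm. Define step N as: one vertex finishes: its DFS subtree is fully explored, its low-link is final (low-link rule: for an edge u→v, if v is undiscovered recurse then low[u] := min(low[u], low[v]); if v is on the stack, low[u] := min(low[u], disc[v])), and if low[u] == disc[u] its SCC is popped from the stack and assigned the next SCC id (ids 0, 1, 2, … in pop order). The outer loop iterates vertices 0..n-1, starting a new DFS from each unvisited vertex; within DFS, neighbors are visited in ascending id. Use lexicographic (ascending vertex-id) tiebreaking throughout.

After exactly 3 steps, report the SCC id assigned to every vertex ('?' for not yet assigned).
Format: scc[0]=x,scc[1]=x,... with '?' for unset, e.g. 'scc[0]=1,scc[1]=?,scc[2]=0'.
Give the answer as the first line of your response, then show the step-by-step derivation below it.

scc[0]=0,scc[1]=1,scc[2]=2,scc[3]=?,scc[4]=?,scc[5]=?,scc[6]=?,scc[7]=?

step 1: low=(low[0]=0,low[1]=?,low[2]=?,low[3]=?,low[4]=?,low[5]=?,low[6]=?,low[7]=?); scc=(scc[0]=0,scc[1]=?,scc[2]=?,scc[3]=?,scc[4]=?,scc[5]=?,scc[6]=?,scc[7]=?)
step 2: low=(low[0]=0,low[1]=1,low[2]=?,low[3]=?,low[4]=?,low[5]=?,low[6]=?,low[7]=?); scc=(scc[0]=0,scc[1]=1,scc[2]=?,scc[3]=?,scc[4]=?,scc[5]=?,scc[6]=?,scc[7]=?)
step 3: low=(low[0]=0,low[1]=1,low[2]=2,low[3]=?,low[4]=?,low[5]=?,low[6]=?,low[7]=?); scc=(scc[0]=0,scc[1]=1,scc[2]=2,scc[3]=?,scc[4]=?,scc[5]=?,scc[6]=?,scc[7]=?)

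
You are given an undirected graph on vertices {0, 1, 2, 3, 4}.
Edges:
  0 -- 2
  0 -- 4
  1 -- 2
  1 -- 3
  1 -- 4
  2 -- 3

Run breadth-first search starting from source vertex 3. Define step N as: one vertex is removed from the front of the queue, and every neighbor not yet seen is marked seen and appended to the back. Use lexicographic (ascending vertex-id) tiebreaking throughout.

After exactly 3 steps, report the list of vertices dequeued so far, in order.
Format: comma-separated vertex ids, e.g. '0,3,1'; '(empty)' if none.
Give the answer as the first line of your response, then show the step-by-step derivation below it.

3,1,2

step 1: dequeue 3; queue=[1,2]; order=3
step 2: dequeue 1; queue=[2,4]; order=3,1
step 3: dequeue 2; queue=[4,0]; order=3,1,2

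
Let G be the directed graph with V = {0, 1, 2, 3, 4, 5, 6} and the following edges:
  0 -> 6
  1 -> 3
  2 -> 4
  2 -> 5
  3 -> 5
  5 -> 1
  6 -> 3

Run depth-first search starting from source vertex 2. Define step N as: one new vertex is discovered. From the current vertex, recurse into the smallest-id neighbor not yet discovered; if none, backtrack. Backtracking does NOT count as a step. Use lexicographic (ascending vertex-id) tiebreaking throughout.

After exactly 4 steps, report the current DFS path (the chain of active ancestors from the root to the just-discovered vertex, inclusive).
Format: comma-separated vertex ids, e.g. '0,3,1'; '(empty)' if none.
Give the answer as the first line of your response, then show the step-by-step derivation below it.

2,5,1

step 1: discover 2; path=2; order=2
step 2: discover 4; path=2>4; order=2,4
step 3: discover 5; path=2>5; order=2,4,5
step 4: discover 1; path=2>5>1; order=2,4,5,1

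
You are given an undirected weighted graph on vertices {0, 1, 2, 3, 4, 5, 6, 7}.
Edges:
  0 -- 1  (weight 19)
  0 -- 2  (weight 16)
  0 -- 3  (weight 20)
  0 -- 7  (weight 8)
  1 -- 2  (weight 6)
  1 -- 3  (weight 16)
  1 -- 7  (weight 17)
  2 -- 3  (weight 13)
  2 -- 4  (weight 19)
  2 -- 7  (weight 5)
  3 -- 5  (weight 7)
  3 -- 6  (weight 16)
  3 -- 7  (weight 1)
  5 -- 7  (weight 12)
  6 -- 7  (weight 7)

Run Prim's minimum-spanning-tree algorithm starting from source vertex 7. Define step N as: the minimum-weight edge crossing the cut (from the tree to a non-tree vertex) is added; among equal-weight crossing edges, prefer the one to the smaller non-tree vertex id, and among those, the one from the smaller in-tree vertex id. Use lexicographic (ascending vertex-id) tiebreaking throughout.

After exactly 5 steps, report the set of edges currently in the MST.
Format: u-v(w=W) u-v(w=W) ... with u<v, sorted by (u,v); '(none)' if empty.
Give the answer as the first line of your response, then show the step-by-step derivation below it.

1-2(w=6) 2-7(w=5) 3-5(w=7) 3-7(w=1) 6-7(w=7)

step 1: add edge 3-7 (w=1); MST = {3-7(w=1)}
step 2: add edge 2-7 (w=5); MST = {2-7(w=5) 3-7(w=1)}
step 3: add edge 1-2 (w=6); MST = {1-2(w=6) 2-7(w=5) 3-7(w=1)}
step 4: add edge 3-5 (w=7); MST = {1-2(w=6) 2-7(w=5) 3-5(w=7) 3-7(w=1)}
step 5: add edge 6-7 (w=7); MST = {1-2(w=6) 2-7(w=5) 3-5(w=7) 3-7(w=1) 6-7(w=7)}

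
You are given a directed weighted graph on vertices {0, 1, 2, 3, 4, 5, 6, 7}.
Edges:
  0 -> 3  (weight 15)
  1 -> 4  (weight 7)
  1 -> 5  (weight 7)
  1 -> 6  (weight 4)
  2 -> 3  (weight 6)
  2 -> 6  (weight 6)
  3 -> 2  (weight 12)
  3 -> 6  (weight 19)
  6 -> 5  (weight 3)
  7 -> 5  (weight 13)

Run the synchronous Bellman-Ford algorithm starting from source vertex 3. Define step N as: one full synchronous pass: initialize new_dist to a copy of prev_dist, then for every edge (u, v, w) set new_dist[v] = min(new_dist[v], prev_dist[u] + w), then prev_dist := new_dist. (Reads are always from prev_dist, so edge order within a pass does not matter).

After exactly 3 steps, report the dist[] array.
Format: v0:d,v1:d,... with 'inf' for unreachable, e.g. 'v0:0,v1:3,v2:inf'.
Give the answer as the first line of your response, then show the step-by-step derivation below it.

v0:inf,v1:inf,v2:12,v3:0,v4:inf,v5:21,v6:18,v7:inf

step 1: dist = v0:inf,v1:inf,v2:12,v3:0,v4:inf,v5:inf,v6:19,v7:inf
step 2: dist = v0:inf,v1:inf,v2:12,v3:0,v4:inf,v5:22,v6:18,v7:inf
step 3: dist = v0:inf,v1:inf,v2:12,v3:0,v4:inf,v5:21,v6:18,v7:inf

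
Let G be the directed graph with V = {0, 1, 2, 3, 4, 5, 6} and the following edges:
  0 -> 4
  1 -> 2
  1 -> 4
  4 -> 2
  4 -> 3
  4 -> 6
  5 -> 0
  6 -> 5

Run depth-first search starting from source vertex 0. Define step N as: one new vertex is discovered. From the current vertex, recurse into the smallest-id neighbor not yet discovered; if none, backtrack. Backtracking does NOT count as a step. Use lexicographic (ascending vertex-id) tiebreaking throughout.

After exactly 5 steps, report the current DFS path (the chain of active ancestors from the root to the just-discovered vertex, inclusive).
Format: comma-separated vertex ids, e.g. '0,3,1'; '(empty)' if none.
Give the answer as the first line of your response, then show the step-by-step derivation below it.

0,4,6

step 1: discover 0; path=0; order=0
step 2: discover 4; path=0>4; order=0,4
step 3: discover 2; path=0>4>2; order=0,4,2
step 4: discover 3; path=0>4>3; order=0,4,2,3
step 5: discover 6; path=0>4>6; order=0,4,2,3,6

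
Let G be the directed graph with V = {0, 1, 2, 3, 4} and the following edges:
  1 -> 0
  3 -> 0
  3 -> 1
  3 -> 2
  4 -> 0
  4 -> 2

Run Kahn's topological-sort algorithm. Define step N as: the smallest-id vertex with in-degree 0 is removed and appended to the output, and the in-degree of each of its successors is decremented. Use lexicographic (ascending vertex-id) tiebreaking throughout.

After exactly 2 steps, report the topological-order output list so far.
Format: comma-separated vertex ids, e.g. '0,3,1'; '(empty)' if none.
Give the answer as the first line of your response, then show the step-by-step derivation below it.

3,1

step 1: output 3; order=[3]; indeg=(2,0,1,0,0)
step 2: output 1; order=[3,1]; indeg=(1,0,1,0,0)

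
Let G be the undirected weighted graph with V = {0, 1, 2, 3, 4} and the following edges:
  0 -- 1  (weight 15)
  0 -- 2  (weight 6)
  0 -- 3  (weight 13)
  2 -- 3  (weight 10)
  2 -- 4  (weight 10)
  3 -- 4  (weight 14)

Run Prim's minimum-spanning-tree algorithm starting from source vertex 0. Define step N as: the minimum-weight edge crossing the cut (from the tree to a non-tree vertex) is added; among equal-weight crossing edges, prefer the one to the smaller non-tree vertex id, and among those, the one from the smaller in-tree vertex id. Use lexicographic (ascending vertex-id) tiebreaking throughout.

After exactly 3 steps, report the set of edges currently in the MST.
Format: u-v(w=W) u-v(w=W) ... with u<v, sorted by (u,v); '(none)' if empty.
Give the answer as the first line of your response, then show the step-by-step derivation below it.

0-2(w=6) 2-3(w=10) 2-4(w=10)

step 1: add edge 0-2 (w=6); MST = {0-2(w=6)}
step 2: add edge 2-3 (w=10); MST = {0-2(w=6) 2-3(w=10)}
step 3: add edge 2-4 (w=10); MST = {0-2(w=6) 2-3(w=10) 2-4(w=10)}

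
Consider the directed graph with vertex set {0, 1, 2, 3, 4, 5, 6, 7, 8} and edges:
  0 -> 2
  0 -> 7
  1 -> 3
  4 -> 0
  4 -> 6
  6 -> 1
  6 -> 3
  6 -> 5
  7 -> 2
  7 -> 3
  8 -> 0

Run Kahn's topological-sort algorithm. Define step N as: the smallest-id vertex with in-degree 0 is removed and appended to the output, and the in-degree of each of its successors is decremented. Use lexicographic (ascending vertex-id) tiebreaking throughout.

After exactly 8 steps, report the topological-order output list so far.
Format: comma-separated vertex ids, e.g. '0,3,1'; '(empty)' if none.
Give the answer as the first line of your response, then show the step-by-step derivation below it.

4,6,1,5,8,0,7,2

step 1: output 4; order=[4]; indeg=(1,1,2,3,0,1,0,1,0)
step 2: output 6; order=[4,6]; indeg=(1,0,2,2,0,0,0,1,0)
step 3: output 1; order=[4,6,1]; indeg=(1,0,2,1,0,0,0,1,0)
step 4: output 5; order=[4,6,1,5]; indeg=(1,0,2,1,0,0,0,1,0)
step 5: output 8; order=[4,6,1,5,8]; indeg=(0,0,2,1,0,0,0,1,0)
step 6: output 0; order=[4,6,1,5,8,0]; indeg=(0,0,1,1,0,0,0,0,0)
step 7: output 7; order=[4,6,1,5,8,0,7]; indeg=(0,0,0,0,0,0,0,0,0)
step 8: output 2; order=[4,6,1,5,8,0,7,2]; indeg=(0,0,0,0,0,0,0,0,0)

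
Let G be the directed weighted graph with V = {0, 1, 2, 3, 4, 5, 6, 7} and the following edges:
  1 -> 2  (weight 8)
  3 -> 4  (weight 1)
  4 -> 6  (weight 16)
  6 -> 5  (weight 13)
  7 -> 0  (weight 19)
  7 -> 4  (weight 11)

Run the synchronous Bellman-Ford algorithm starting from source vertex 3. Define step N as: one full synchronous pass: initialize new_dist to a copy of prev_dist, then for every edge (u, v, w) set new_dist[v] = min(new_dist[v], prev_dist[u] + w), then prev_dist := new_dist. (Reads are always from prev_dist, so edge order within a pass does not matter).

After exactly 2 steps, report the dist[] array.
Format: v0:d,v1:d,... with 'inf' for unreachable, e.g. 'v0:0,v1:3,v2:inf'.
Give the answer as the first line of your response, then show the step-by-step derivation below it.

v0:inf,v1:inf,v2:inf,v3:0,v4:1,v5:inf,v6:17,v7:inf

step 1: dist = v0:inf,v1:inf,v2:inf,v3:0,v4:1,v5:inf,v6:inf,v7:inf
step 2: dist = v0:inf,v1:inf,v2:inf,v3:0,v4:1,v5:inf,v6:17,v7:inf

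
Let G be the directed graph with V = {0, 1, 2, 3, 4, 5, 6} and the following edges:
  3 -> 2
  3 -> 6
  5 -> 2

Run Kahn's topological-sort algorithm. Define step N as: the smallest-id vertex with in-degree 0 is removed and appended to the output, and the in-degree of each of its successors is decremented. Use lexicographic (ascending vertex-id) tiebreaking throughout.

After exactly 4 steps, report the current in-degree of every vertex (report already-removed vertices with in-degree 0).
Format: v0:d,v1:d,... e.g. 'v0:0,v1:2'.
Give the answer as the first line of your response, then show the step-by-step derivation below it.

v0:0,v1:0,v2:1,v3:0,v4:0,v5:0,v6:0

step 1: output 0; order=[0]; indeg=(0,0,2,0,0,0,1)
step 2: output 1; order=[0,1]; indeg=(0,0,2,0,0,0,1)
step 3: output 3; order=[0,1,3]; indeg=(0,0,1,0,0,0,0)
step 4: output 4; order=[0,1,3,4]; indeg=(0,0,1,0,0,0,0)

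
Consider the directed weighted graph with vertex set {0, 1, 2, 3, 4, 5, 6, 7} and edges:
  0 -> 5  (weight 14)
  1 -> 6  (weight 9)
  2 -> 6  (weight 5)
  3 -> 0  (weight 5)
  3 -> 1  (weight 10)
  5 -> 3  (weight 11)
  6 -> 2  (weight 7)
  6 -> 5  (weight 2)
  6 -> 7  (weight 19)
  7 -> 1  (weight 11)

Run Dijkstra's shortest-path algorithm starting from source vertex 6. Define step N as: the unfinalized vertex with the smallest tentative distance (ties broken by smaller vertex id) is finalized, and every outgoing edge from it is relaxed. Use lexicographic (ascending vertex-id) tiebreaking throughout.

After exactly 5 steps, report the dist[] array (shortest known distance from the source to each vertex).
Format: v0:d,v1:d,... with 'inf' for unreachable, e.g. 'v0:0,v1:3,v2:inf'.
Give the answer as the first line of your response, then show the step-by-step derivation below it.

v0:18,v1:23,v2:7,v3:13,v4:inf,v5:2,v6:0,v7:19

step 1: dist = v0:inf,v1:inf,v2:7,v3:inf,v4:inf,v5:2,v6:0,v7:19
step 2: dist = v0:inf,v1:inf,v2:7,v3:13,v4:inf,v5:2,v6:0,v7:19
step 3: dist = v0:inf,v1:inf,v2:7,v3:13,v4:inf,v5:2,v6:0,v7:19
step 4: dist = v0:18,v1:23,v2:7,v3:13,v4:inf,v5:2,v6:0,v7:19
step 5: dist = v0:18,v1:23,v2:7,v3:13,v4:inf,v5:2,v6:0,v7:19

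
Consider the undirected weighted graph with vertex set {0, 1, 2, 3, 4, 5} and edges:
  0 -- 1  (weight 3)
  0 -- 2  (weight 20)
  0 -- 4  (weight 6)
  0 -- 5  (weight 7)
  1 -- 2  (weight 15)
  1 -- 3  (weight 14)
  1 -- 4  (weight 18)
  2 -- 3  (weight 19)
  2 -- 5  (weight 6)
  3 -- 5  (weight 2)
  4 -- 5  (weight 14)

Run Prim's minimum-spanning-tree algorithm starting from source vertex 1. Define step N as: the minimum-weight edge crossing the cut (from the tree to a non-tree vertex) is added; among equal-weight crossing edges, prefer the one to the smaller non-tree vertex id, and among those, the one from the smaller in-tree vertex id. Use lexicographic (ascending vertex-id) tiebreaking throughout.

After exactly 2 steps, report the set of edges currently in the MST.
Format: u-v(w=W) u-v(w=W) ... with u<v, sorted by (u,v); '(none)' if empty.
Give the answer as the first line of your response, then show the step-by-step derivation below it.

0-1(w=3) 0-4(w=6)

step 1: add edge 0-1 (w=3); MST = {0-1(w=3)}
step 2: add edge 0-4 (w=6); MST = {0-1(w=3) 0-4(w=6)}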